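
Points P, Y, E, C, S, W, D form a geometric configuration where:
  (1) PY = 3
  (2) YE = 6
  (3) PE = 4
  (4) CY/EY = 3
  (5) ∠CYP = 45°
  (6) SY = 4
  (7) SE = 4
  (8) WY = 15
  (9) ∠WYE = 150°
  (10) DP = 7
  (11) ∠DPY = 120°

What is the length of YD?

Step 1: By the law of cosines on triangle YPD: YD² = 3² + 7² − 2·3·7·cos(120°) = 79, so YD = √79.

Therefore, the length of YD = √79.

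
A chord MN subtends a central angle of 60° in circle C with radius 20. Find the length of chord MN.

Chord = 2(20) sin(30°) = 20

20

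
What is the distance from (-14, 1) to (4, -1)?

The horizontal distance is |4 - -14| = 18 and the vertical distance is |-1 - 1| = 2.
By the Pythagorean theorem, d = sqrt(18^2 + 2^2) = sqrt(328) = 2*sqrt(82).

2*sqrt(82)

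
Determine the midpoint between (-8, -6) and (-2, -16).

The midpoint is the average of the coordinates:
x: (-8 + -2)/2 = -5
y: (-6 + -16)/2 = -11
Midpoint = (-5, -11)

(-5, -11)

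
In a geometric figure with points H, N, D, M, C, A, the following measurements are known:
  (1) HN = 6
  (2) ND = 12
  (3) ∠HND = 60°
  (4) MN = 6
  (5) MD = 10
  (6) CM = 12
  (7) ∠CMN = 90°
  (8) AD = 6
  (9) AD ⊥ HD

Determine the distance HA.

Step 1: By the law of cosines on triangle DNH: DH² = 12² + 6² − 2·12·6·cos(60°) = 108, so DH = 6·√3.
Step 2: By the law of cosines on triangle HDA: HA² = (6·√3)² + 6² − 2·6·√3·6·cos(90°) = 144, so HA = 12.

Therefore, the length of HA = 12.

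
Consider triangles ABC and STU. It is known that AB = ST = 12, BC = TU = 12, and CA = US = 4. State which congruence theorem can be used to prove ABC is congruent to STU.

The given information provides:
AB = ST = 12, BC = TU = 12, and CA = US = 4
This matches the SSS congruence theorem.
All three pairs of corresponding sides are equal (Side-Side-Side).

SSS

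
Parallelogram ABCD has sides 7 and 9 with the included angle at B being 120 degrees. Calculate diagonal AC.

Using the law of cosines:
d^2 = 7^2 + 9^2 - 2(7)(9)cos(120 degrees)
d^2 = 49 + 81 - 126*-1/2
d^2 = 193
d = sqrt(193)

sqrt(193)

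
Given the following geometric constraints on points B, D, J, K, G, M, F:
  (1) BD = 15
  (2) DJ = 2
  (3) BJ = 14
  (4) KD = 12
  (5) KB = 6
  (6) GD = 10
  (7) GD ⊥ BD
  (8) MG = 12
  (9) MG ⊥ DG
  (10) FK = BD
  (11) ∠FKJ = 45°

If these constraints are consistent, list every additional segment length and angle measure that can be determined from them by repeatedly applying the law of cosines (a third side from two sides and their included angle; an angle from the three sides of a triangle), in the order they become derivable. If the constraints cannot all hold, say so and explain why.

The constraints are consistent. Derivable facts, in order:
After 1 step:
- BG = 5·√13
- DM = 2·√61
- ∠BDJ = 56.63°
- ∠BDK = 22.33°
- ∠BJD = 116.51°
- ∠BKD = 108.21°
- ∠DBJ = 6.85°
- ∠DBK = 49.46°
After 2 steps:
- ∠BGD = 56.31°
- ∠DBG = 33.69°
- ∠DMG = 39.81°
- ∠GDM = 50.19°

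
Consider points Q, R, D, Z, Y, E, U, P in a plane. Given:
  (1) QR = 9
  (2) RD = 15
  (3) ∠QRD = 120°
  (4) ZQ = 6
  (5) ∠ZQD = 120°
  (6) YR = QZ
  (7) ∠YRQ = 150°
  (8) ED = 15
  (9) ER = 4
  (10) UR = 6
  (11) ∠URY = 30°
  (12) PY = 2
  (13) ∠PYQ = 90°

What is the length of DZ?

Step 1: By the law of cosines on triangle DRQ: DQ² = 15² + 9² − 2·15·9·cos(120°) = 441, so DQ = 21.
Step 2: By the law of cosines on triangle DQZ: DZ² = 21² + 6² − 2·21·6·cos(120°) = 603, so DZ = 3·√67.

Therefore, the length of DZ = 3·√67.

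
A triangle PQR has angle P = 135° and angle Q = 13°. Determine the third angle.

Let angle R = x. Then 135 + 13 + x = 180.
x = 180 - 148 = 32 degrees.

32 degrees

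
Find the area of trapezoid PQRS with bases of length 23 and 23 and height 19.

Area of a trapezoid = (base1 + base2) * height / 2
Area = (23 + 23) * 19 / 2
Area = 46 * 19 / 2
Area = 874 / 2
Area = 437

437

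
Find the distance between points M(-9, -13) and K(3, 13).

d = sqrt((12)^2 + (26)^2) = sqrt(820) = 2*sqrt(205)

2*sqrt(205)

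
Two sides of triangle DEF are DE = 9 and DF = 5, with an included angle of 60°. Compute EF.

When two sides and the included angle are known, the law of cosines gives the third side.
c^2 = a^2 + b^2 - 2ab cos(C) generalizes the Pythagorean theorem to non-right triangles.
Here: EF^2 = 81 + 25 - 90*(1/2) = 61
EF = sqrt(61)

sqrt(61)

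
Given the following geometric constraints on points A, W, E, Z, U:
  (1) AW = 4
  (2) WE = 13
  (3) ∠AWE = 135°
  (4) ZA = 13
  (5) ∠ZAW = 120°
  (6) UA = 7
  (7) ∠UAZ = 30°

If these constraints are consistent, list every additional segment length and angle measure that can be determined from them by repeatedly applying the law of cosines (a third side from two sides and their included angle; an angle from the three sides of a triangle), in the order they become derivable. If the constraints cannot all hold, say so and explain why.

The constraints are consistent. Derivable facts, in order:
After 1 step:
- AE ≈ 16.08
- WZ ≈ 15.39
- ZU ≈ 7.77
After 2 steps:
- ∠AEW = 10.13°
- ∠AUZ = 123.23°
- ∠AWZ = 47°
- ∠AZU = 26.77°
- ∠AZW = 13°
- ∠EAW = 34.87°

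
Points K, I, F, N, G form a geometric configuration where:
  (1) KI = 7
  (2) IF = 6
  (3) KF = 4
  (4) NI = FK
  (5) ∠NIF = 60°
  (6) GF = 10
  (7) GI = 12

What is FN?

From the given relations: NI = FK = 4.
Step 1: By the law of cosines on triangle FIN: FN² = 6² + 4² − 2·6·4·cos(60°) = 28, so FN = 2·√7.

Therefore, the length of FN = 2·√7.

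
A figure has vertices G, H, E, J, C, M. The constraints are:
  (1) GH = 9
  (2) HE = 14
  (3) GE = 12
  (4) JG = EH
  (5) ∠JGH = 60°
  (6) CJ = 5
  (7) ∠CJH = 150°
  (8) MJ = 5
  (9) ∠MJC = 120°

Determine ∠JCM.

Step 1: By the law of cosines on triangle CJM: CM² = 5² + 5² − 2·5·5·cos(120°) = 75, so CM = 5·√3.
Step 2: By the inverse law of cosines on triangle JCM: cos(∠JCM) = (5² + (5·√3)² − 5²) / (2·5·5·√3) = 75/86.6 = 0.866, so ∠JCM = 30°.

Therefore, the measure of angle ∠JCM = 30°.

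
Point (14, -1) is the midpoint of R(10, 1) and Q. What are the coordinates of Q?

Using the midpoint formula: M = ((x1 + x2)/2, (y1 + y2)/2)
We know M = (14, -1) and R = (10, 1)
For x: 14 = (10 + x2)/2, so x2 = 2*14 - 10 = 18
For y: -1 = (1 + y2)/2, so y2 = 2*-1 - 1 = -3
Q = (18, -3)

(18, -3)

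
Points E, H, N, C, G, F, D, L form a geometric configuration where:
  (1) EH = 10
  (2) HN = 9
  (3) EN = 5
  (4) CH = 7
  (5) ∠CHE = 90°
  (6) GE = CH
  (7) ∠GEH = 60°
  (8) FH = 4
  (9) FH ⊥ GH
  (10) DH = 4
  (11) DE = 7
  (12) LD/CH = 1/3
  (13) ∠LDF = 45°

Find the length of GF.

From the given relations: GE = CH = 7.
Step 1: By the law of cosines on triangle GEH: GH² = 7² + 10² − 2·7·10·cos(60°) = 79, so GH = √79.
Step 2: By the law of cosines on triangle GHF: GF² = √79² + 4² − 2·√79·4·cos(90°) = 95, so GF = √95.

Therefore, the length of GF = √95.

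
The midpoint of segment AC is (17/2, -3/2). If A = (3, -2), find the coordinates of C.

Using the midpoint formula: M = ((x1 + x2)/2, (y1 + y2)/2)
We know M = (17/2, -3/2) and A = (3, -2)
For x: 17/2 = (3 + x2)/2, so x2 = 2*17/2 - 3 = 14
For y: -3/2 = (-2 + y2)/2, so y2 = 2*-3/2 - -2 = -1
C = (14, -1)

(14, -1)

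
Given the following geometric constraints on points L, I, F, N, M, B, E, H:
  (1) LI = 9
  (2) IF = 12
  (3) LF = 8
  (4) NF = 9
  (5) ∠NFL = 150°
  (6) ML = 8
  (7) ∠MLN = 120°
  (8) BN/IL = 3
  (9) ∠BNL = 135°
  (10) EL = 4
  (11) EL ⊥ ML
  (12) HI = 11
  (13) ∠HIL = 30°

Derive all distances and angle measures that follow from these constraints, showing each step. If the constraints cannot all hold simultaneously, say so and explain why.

The constraints are consistent.

From the given relations:
  BN = 3·IL = 3·9 = 27

Step 1: From LF = 8, FN = 9, and ∠LFN = 150°, by the law of cosines:
  LN² = LF² + FN² - 2·LF·FN·cos(150°) = 64 + 81 + 124.7 = 269.7
  LN ≈ 16.42

Step 2: From LI = 9, IH = 11, and ∠LIH = 30°, by the law of cosines:
  LH² = LI² + IH² - 2·LI·IH·cos(30°) = 81 + 121 - 171.5 = 30.53
  LH ≈ 5.53

Step 3: From ML = 8, LE = 4, and ∠MLE = 90°, by the law of cosines:
  ME² = ML² + LE² - 2·ML·LE·cos(90°) = 64 + 16 - 0 = 80
  ME = 4·√5

Step 4: From LF = 8, LI = 9, FI = 12, by the inverse law of cosines:
  cos(∠FLI) = (LF² + LI² - FI²) / (2·LF·LI)
  ∠FLI = 89.6°

Step 5: From IF = 12, IL = 9, FL = 8, by the inverse law of cosines:
  cos(∠FIL) = (IF² + IL² - FL²) / (2·IF·IL)
  ∠FIL = 41.81°

Step 6: From FI = 12, FL = 8, IL = 9, by the inverse law of cosines:
  cos(∠IFL) = (FI² + FL² - IL²) / (2·FI·FL)
  ∠IFL = 48.59°

Step 7: From LN = 16.42, NB = 27, and ∠LNB = 135°, by the law of cosines:
  LB² = LN² + NB² - 2·LN·NB·cos(135°) = 269.7 + 729 + 627.1 = 1626
  LB ≈ 40.32

Step 8: From NL = 16.42, LM = 8, and ∠NLM = 120°, by the law of cosines:
  NM² = NL² + LM² - 2·NL·LM·cos(120°) = 269.7 + 64 + 131.4 = 465.1
  NM ≈ 21.57

Step 9: From LF = 8, LN = 16.42, FN = 9, by the inverse law of cosines:
  cos(∠FLN) = (LF² + LN² - FN²) / (2·LF·LN)
  ∠FLN = 15.9°

Step 10: From LH = 5.53, LI = 9, HI = 11, by the inverse law of cosines:
  cos(∠HLI) = (LH² + LI² - HI²) / (2·LH·LI)
  ∠HLI = 95.47°

Step 11: From NF = 9, NL = 16.42, FL = 8, by the inverse law of cosines:
  cos(∠FNL) = (NF² + NL² - FL²) / (2·NF·NL)
  ∠FNL = 14.1°

Step 12: From ME = 4·√5, ML = 8, EL = 4, by the inverse law of cosines:
  cos(∠EML) = (ME² + ML² - EL²) / (2·ME·ML)
  ∠EML = 26.57°

Step 13: From EL = 4, EM = 4·√5, LM = 8, by the inverse law of cosines:
  cos(∠LEM) = (EL² + EM² - LM²) / (2·EL·EM)
  ∠LEM = 63.43°

Step 14: From HI = 11, HL = 5.53, IL = 9, by the inverse law of cosines:
  cos(∠IHL) = (HI² + HL² - IL²) / (2·HI·HL)
  ∠IHL = 54.53°

Step 15: From LB = 40.32, LN = 16.42, BN = 27, by the inverse law of cosines:
  cos(∠BLN) = (LB² + LN² - BN²) / (2·LB·LN)
  ∠BLN = 28.26°

Step 16: From NL = 16.42, NM = 21.57, LM = 8, by the inverse law of cosines:
  cos(∠LNM) = (NL² + NM² - LM²) / (2·NL·NM)
  ∠LNM = 18.74°

Step 17: From ML = 8, MN = 21.57, LN = 16.42, by the inverse law of cosines:
  cos(∠LMN) = (ML² + MN² - LN²) / (2·ML·MN)
  ∠LMN = 41.26°

Step 18: From BL = 40.32, BN = 27, LN = 16.42, by the inverse law of cosines:
  cos(∠LBN) = (BL² + BN² - LN²) / (2·BL·BN)
  ∠LBN = 16.74°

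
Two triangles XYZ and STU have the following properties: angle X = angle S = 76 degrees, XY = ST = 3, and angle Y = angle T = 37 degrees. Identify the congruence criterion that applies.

The given information provides:
angle X = angle S = 76 degrees, XY = ST = 3, and angle Y = angle T = 37 degrees
This matches the ASA congruence theorem.
Two pairs of corresponding angles and the included side are equal (Angle-Side-Angle).

ASA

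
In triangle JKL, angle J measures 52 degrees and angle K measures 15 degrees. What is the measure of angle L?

The interior angles sum to 180°: angle L = 180 - 52 - 15 = 113°.
The triangle is obtuse (angles 52°, 15°, 113°).

113 degrees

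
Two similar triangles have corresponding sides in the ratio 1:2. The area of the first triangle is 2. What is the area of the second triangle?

The ratio of areas of similar triangles = (side ratio)^2.
Side ratio = 1:2, so area ratio = 1:4.
Area of the second triangle / Area of the first triangle = 4/1
Area of the second triangle = 2 * 4/1 = 8

8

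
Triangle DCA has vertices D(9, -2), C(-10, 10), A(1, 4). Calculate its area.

The Shoelace formula computes the area from vertex coordinates by summing cross products.
For vertices (9,-2), (-10,10), (1,4):
Signed sum = 9*10 - -10*-2 + -10*4 - 1*10 + 1*-2 - 9*4
= 70 + -50 + -38 = -18
Area = (1/2)|-18| = 9.

9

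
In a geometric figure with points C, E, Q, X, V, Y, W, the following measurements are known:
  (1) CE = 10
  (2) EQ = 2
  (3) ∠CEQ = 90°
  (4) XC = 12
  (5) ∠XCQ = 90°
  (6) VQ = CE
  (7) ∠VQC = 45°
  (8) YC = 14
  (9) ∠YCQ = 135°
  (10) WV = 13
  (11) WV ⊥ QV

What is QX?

Step 1: By the law of cosines on triangle CEQ: CQ² = 10² + 2² − 2·10·2·cos(90°) = 104, so CQ = 2·√26.
Step 2: By the law of cosines on triangle QCX: QX² = (2·√26)² + 12² − 2·2·√26·12·cos(90°) = 248, so QX = 2·√62.

Therefore, the length of QX = 2·√62.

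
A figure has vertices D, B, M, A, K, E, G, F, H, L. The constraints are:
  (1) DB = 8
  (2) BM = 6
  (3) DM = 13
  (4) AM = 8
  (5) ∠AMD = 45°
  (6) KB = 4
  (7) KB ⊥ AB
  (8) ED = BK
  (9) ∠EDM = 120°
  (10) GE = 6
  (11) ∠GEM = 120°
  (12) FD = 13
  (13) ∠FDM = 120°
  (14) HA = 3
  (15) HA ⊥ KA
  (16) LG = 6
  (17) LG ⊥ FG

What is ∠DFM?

Step 1: By the law of cosines on triangle FDM: FM² = 13² + 13² − 2·13·13·cos(120°) = 507, so FM = 13·√3.
Step 2: By the inverse law of cosines on triangle DFM: cos(∠DFM) = (13² + (13·√3)² − 13²) / (2·13·13·√3) = 507/585.43 = 0.866, so ∠DFM = 30°.

Therefore, the measure of angle ∠DFM = 30°.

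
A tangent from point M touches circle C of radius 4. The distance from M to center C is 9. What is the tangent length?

tangent = √(d² - r²) = √(9² - 4²) = √(81 - 16) = √65 = sqrt(65)

sqrt(65)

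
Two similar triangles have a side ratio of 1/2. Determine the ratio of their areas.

Area scales with the square of linear dimensions. If every length is multiplied by 1/2, then the area is multiplied by (1/2)^2 = 1/4.
The area ratio is 1:4.

1:4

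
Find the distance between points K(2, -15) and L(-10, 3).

d = sqrt((-12)^2 + (18)^2) = sqrt(468) = 6*sqrt(13)

6*sqrt(13)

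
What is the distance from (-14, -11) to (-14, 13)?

The horizontal distance is |-14 - -14| = 0 and the vertical distance is |13 - -11| = 24.
By the Pythagorean theorem, d = sqrt(0^2 + 24^2) = sqrt(576) = 24.

24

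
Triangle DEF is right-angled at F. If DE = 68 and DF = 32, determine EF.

By the Pythagorean theorem: EF^2 = DE^2 - DF^2
EF^2 = 68^2 - 32^2 = 4624 - 1024 = 3600
EF = sqrt(3600) = 60

60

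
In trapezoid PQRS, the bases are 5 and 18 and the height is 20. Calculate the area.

Area = (5 + 18) * 20 / 2 = 460 / 2 = 230

230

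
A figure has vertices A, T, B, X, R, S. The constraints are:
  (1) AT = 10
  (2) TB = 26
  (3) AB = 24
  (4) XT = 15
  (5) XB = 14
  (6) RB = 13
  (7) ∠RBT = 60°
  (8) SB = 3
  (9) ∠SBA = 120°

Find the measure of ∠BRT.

Step 1: By the law of cosines on triangle RBT: RT² = 13² + 26² − 2·13·26·cos(60°) = 507, so RT = 13·√3.
Step 2: By the inverse law of cosines on triangle BRT: cos(∠BRT) = (13² + (13·√3)² − 26²) / (2·13·13·√3) = 0/585.43 = 0, so ∠BRT = 90°.

Therefore, the measure of angle ∠BRT = 90°.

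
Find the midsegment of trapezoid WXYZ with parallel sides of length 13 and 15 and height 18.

The midsegment of a trapezoid = (base1 + base2) / 2
midsegment = (13 + 15) / 2
midsegment = 28 / 2
midsegment = 14

14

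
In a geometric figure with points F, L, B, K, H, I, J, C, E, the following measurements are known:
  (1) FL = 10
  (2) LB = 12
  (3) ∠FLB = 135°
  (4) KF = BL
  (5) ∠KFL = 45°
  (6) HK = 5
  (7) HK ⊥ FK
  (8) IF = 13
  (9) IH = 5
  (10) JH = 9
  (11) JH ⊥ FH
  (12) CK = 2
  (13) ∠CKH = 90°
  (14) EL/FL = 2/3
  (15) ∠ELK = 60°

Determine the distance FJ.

From the given relations: KF = BL = 12.
Step 1: By the law of cosines on triangle FKH: FH² = 12² + 5² − 2·12·5·cos(90°) = 169, so FH = 13.
Step 2: By the law of cosines on triangle FHJ: FJ² = 13² + 9² − 2·13·9·cos(90°) = 250, so FJ = 5·√10.

Therefore, the length of FJ = 5·√10.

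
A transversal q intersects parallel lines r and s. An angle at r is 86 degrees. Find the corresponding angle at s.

Corresponding angles formed by parallel lines and a transversal are equal.
The given angle is 86 degrees.
The corresponding angle = 86 degrees.

86 degrees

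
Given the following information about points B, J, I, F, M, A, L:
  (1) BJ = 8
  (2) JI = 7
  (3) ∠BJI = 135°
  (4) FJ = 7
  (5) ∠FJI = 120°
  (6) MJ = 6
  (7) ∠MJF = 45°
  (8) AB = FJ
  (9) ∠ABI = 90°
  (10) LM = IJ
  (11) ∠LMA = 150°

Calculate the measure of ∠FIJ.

Step 1: By the law of cosines on triangle IJF: IF² = 7² + 7² − 2·7·7·cos(120°) = 147, so IF = 7·√3.
Step 2: By the inverse law of cosines on triangle FIJ: cos(∠FIJ) = ((7·√3)² + 7² − 7²) / (2·7·√3·7) = 147/169.74 = 0.866, so ∠FIJ = 30°.

Therefore, the measure of angle ∠FIJ = 30°.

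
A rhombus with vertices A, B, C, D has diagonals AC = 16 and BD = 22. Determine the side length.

In a rhombus, the diagonals bisect each other perpendicularly, creating four congruent right triangles.
Each triangle has legs 8 (half of 16) and 11 (half of 22).
The hypotenuse of each right triangle is a side of the rhombus:
side = sqrt(8^2 + 11^2) = sqrt(185)

sqrt(185)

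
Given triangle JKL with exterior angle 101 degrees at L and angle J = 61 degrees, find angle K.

The exterior angle theorem states that an exterior angle equals the sum of the two non-adjacent interior angles.
So 101 = 61 + angle K, which gives angle K = 101 - 61 = 40 degrees.

40 degrees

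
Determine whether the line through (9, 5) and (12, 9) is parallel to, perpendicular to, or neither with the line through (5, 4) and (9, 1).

Slope of line 1: m1 = (9 - 5)/(12 - 9) = 4/3 = 4/3
Slope of line 2: m2 = (1 - 4)/(9 - 5) = -3/4 = -3/4
m1 * m2 = -1, so perpendicular.

Perpendicular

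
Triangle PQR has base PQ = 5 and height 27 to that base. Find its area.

Area = (1/2)(5)(27) = 135/2

135/2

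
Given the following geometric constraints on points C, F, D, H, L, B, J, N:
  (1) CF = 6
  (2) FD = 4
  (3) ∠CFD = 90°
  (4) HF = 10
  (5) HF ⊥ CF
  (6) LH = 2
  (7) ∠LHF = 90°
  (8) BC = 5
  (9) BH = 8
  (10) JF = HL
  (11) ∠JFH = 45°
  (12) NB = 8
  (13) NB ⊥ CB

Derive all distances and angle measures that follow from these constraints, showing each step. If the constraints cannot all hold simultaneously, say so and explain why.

The constraints are consistent.

From the given relations:
  JF = HL = 2

Step 1: From CF = 6, FD = 4, and ∠CFD = 90°, by the law of cosines:
  CD² = CF² + FD² - 2·CF·FD·cos(90°) = 36 + 16 - 0 = 52
  CD = 2·√13

Step 2: From CF = 6, FH = 10, and ∠CFH = 90°, by the law of cosines:
  CH² = CF² + FH² - 2·CF·FH·cos(90°) = 36 + 100 - 0 = 136
  CH = 2·√34

Step 3: From CB = 5, BN = 8, and ∠CBN = 90°, by the law of cosines:
  CN² = CB² + BN² - 2·CB·BN·cos(90°) = 25 + 64 - 0 = 89
  CN = √89

Step 4: From FH = 10, HL = 2, and ∠FHL = 90°, by the law of cosines:
  FL² = FH² + HL² - 2·FH·HL·cos(90°) = 100 + 4 - 0 = 104
  FL = 2·√26

Step 5: From HF = 10, FJ = 2, and ∠HFJ = 45°, by the law of cosines:
  HJ² = HF² + FJ² - 2·HF·FJ·cos(45°) = 100 + 4 - 28.28 = 75.72
  HJ ≈ 8.7

Step 6: From CB = 5, CH = 2·√34, BH = 8, by the inverse law of cosines:
  cos(∠BCH) = (CB² + CH² - BH²) / (2·CB·CH)
  ∠BCH = 33.72°

Step 7: From CB = 5, CN = √89, BN = 8, by the inverse law of cosines:
  cos(∠BCN) = (CB² + CN² - BN²) / (2·CB·CN)
  ∠BCN = 57.99°

Step 8: From CD = 2·√13, CF = 6, DF = 4, by the inverse law of cosines:
  cos(∠DCF) = (CD² + CF² - DF²) / (2·CD·CF)
  ∠DCF = 33.69°

Step 9: From CF = 6, CH = 2·√34, FH = 10, by the inverse law of cosines:
  cos(∠FCH) = (CF² + CH² - FH²) / (2·CF·CH)
  ∠FCH = 59.04°

Step 10: From FH = 10, FL = 2·√26, HL = 2, by the inverse law of cosines:
  cos(∠HFL) = (FH² + FL² - HL²) / (2·FH·FL)
  ∠HFL = 11.31°

Step 11: From DC = 2·√13, DF = 4, CF = 6, by the inverse law of cosines:
  cos(∠CDF) = (DC² + DF² - CF²) / (2·DC·DF)
  ∠CDF = 56.31°

Step 12: From HB = 8, HC = 2·√34, BC = 5, by the inverse law of cosines:
  cos(∠BHC) = (HB² + HC² - BC²) / (2·HB·HC)
  ∠BHC = 20.3°

Step 13: From HC = 2·√34, HF = 10, CF = 6, by the inverse law of cosines:
  cos(∠CHF) = (HC² + HF² - CF²) / (2·HC·HF)
  ∠CHF = 30.96°

Step 14: From HF = 10, HJ = 8.7, FJ = 2, by the inverse law of cosines:
  cos(∠FHJ) = (HF² + HJ² - FJ²) / (2·HF·HJ)
  ∠FHJ = 9.35°

Step 15: From LF = 2·√26, LH = 2, FH = 10, by the inverse law of cosines:
  cos(∠FLH) = (LF² + LH² - FH²) / (2·LF·LH)
  ∠FLH = 78.69°

Step 16: From BC = 5, BH = 8, CH = 2·√34, by the inverse law of cosines:
  cos(∠CBH) = (BC² + BH² - CH²) / (2·BC·BH)
  ∠CBH = 125.98°

Step 17: From JF = 2, JH = 8.7, FH = 10, by the inverse law of cosines:
  cos(∠FJH) = (JF² + JH² - FH²) / (2·JF·JH)
  ∠FJH = 125.65°

Step 18: From NB = 8, NC = √89, BC = 5, by the inverse law of cosines:
  cos(∠BNC) = (NB² + NC² - BC²) / (2·NB·NC)
  ∠BNC = 32.01°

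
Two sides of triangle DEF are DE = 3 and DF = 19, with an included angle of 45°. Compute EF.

By the law of cosines: EF^2 = DE^2 + DF^2 - 2*DE*DF*cos(D)
EF^2 = 3^2 + 19^2 - 2*3*19*cos(45°)
EF^2 = 9 + 361 - 114*(sqrt(2)/2)
EF^2 = 370 - 57*sqrt(2)
EF = sqrt(370 - 57*sqrt(2))

sqrt(370 - 57*sqrt(2))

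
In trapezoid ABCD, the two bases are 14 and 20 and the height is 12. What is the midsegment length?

The midsegment of a trapezoid = (base1 + base2) / 2
midsegment = (14 + 20) / 2
midsegment = 34 / 2
midsegment = 17

17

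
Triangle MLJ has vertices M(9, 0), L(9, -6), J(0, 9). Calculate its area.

The Shoelace formula computes the area from vertex coordinates by summing cross products.
For vertices (9,0), (9,-6), (0,9):
Signed sum = 9*-6 - 9*0 + 9*9 - 0*-6 + 0*0 - 9*9
= -54 + 81 + -81 = -54
Area = (1/2)|-54| = 27.

27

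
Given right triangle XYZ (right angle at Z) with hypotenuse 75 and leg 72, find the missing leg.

By the Pythagorean theorem: YZ^2 = XY^2 - XZ^2
YZ^2 = 75^2 - 72^2 = 5625 - 5184 = 441
YZ = sqrt(441) = 21

21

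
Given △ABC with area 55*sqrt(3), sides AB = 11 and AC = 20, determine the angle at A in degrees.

Area = (1/2) * a * b * sin(C)
sin(C) = 2 * Area / (a * b)
sin(C) = 2 * 55*sqrt(3) / (11 * 20)
sin(C) = sqrt(3)/2
C = arcsin(sqrt(3)/2) = 60°
Since sin(180° - C) = sin(C), the obtuse angle 120° gives the same area, so C = 60° or C = 120°.

60° or 120°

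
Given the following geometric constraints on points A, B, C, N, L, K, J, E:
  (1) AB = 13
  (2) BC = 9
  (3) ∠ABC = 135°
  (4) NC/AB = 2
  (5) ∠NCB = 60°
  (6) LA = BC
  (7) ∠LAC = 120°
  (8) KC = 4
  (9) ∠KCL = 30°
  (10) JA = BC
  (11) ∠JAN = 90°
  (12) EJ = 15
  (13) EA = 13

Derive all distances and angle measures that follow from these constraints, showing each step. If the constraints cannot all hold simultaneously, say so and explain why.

The constraints are consistent.

From the given relations:
  NC = 2·AB = 2·13 = 26
  LA = BC = 9
  JA = BC = 9

Step 1: From AB = 13, BC = 9, and ∠ABC = 135°, by the law of cosines:
  AC² = AB² + BC² - 2·AB·BC·cos(135°) = 169 + 81 + 165.5 = 415.5
  AC ≈ 20.38

Step 2: From BC = 9, CN = 26, and ∠BCN = 60°, by the law of cosines:
  BN² = BC² + CN² - 2·BC·CN·cos(60°) = 81 + 676 - 234 = 523
  BN ≈ 22.87

Step 3: From AE = 13, AJ = 9, EJ = 15, by the inverse law of cosines:
  cos(∠EAJ) = (AE² + AJ² - EJ²) / (2·AE·AJ)
  ∠EAJ = 83.87°

Step 4: From JA = 9, JE = 15, AE = 13, by the inverse law of cosines:
  cos(∠AJE) = (JA² + JE² - AE²) / (2·JA·JE)
  ∠AJE = 59.51°

Step 5: From EA = 13, EJ = 15, AJ = 9, by the inverse law of cosines:
  cos(∠AEJ) = (EA² + EJ² - AJ²) / (2·EA·EJ)
  ∠AEJ = 36.62°

Step 6: From CA = 20.38, AL = 9, and ∠CAL = 120°, by the law of cosines:
  CL² = CA² + AL² - 2·CA·AL·cos(120°) = 415.5 + 81 + 183.4 = 679.9
  CL ≈ 26.08

Step 7: From AB = 13, AC = 20.38, BC = 9, by the inverse law of cosines:
  cos(∠BAC) = (AB² + AC² - BC²) / (2·AB·AC)
  ∠BAC = 18.19°

Step 8: From BC = 9, BN = 22.87, CN = 26, by the inverse law of cosines:
  cos(∠CBN) = (BC² + BN² - CN²) / (2·BC·BN)
  ∠CBN = 100.07°

Step 9: From CA = 20.38, CB = 9, AB = 13, by the inverse law of cosines:
  cos(∠ACB) = (CA² + CB² - AB²) / (2·CA·CB)
  ∠ACB = 26.81°

Step 10: From NB = 22.87, NC = 26, BC = 9, by the inverse law of cosines:
  cos(∠BNC) = (NB² + NC² - BC²) / (2·NB·NC)
  ∠BNC = 19.93°

Step 11: From LC = 26.08, CK = 4, and ∠LCK = 30°, by the law of cosines:
  LK² = LC² + CK² - 2·LC·CK·cos(30°) = 679.9 + 16 - 180.7 = 515.3
  LK ≈ 22.7

Step 12: From CA = 20.38, CL = 26.08, AL = 9, by the inverse law of cosines:
  cos(∠ACL) = (CA² + CL² - AL²) / (2·CA·CL)
  ∠ACL = 17.39°

Step 13: From LA = 9, LC = 26.08, AC = 20.38, by the inverse law of cosines:
  cos(∠ALC) = (LA² + LC² - AC²) / (2·LA·LC)
  ∠ALC = 42.61°

Step 14: From LC = 26.08, LK = 22.7, CK = 4, by the inverse law of cosines:
  cos(∠CLK) = (LC² + LK² - CK²) / (2·LC·LK)
  ∠CLK = 5.05°

Step 15: From KC = 4, KL = 22.7, CL = 26.08, by the inverse law of cosines:
  cos(∠CKL) = (KC² + KL² - CL²) / (2·KC·KL)
  ∠CKL = 144.95°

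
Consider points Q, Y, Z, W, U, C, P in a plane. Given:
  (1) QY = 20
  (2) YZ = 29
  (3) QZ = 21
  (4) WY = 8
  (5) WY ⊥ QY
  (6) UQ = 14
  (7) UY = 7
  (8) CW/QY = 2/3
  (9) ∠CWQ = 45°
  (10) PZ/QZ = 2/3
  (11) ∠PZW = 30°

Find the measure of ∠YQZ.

Step 1: By the inverse law of cosines on triangle YQZ: cos(∠YQZ) = (20² + 21² − 29²) / (2·20·21) = 0/840 = 0, so ∠YQZ = 90°.

Therefore, the measure of angle ∠YQZ = 90°.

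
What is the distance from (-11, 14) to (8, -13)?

d = sqrt((19)^2 + (-27)^2) = sqrt(1090)

sqrt(1090)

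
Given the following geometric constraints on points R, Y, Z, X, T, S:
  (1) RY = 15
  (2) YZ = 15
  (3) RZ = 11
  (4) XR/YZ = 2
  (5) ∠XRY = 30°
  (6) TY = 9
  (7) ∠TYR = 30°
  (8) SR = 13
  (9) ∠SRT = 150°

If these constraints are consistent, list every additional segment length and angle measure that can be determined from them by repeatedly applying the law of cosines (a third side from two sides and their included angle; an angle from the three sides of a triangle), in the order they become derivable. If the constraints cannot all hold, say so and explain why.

The constraints are consistent. Derivable facts, in order:
After 1 step:
- RT ≈ 8.5
- YX ≈ 18.59
- ∠RYZ = 43.02°
- ∠RZY = 68.49°
- ∠YRZ = 68.49°
After 2 steps:
- TS ≈ 20.8
- ∠RTY = 118.02°
- ∠RXY = 23.79°
- ∠RYX = 126.21°
- ∠TRY = 31.98°
After 3 steps:
- ∠RST = 11.79°
- ∠RTS = 18.21°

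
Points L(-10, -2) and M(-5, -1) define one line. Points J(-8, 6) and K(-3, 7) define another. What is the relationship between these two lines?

Slope of line 1: m1 = (-1 - -2)/(-5 - -10) = 1/5 = 1/5
Slope of line 2: m2 = (7 - 6)/(-3 - -8) = 1/5 = 1/5
Two lines are parallel if and only if they have equal slopes (or both are vertical).
Here m1 = m2 = 1/5, confirming the lines are parallel.

Parallel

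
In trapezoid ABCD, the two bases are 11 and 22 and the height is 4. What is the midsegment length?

midsegment = (11 + 22) / 2 = 33 / 2 = 33/2

33/2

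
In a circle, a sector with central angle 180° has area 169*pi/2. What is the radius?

r² = 360 × 169*pi/2 / (π × 180) = 169, so r = 13.

13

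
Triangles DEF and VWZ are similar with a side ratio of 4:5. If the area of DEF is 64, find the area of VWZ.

For similar figures, the area ratio equals the square of the side ratio.
Side ratio (DEF to VWZ) = 4:5, so area ratio = 4^2:5^2 = 16:25.
If the area of DEF is 64, then the area of VWZ = 64 * (25/16) = 100.

100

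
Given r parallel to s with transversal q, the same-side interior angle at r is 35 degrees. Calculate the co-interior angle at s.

Co-interior angles (same-side interior) formed by parallel lines and a transversal are supplementary (sum to 180 degrees).
The given angle is 35 degrees.
The co-interior angle = 180 - 35 = 145 degrees.

145 degrees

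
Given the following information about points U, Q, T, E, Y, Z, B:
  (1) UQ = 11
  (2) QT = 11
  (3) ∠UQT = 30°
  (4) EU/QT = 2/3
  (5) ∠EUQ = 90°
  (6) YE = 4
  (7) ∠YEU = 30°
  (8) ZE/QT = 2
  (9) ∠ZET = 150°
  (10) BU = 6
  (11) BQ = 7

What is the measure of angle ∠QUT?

Step 1: By the law of cosines on triangle UQT: UT² = 11² + 11² − 2·11·11·cos(30°) = 32.42, so UT ≈ 5.69.
Step 2: By the inverse law of cosines on triangle QUT: cos(∠QUT) = (11² + 5.69² − 11²) / (2·11·5.69) = 32.42/125.27 = 0.2588, so ∠QUT = 75°.

Therefore, the measure of angle ∠QUT = 75°.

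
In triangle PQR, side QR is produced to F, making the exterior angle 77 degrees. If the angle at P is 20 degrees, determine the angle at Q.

The exterior angle theorem states that an exterior angle equals the sum of the two non-adjacent interior angles.
So 77 = 20 + angle Q, which gives angle Q = 77 - 20 = 57 degrees.

57 degrees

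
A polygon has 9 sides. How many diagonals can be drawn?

Each of the 9 vertices connects to 6 non-adjacent vertices via diagonals.
Total connections = 9 × 6 = 54, but each diagonal is counted twice.
Number of diagonals = 54 / 2 = 27.

27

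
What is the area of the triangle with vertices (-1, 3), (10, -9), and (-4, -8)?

Using the Shoelace formula for a triangle:
Area = (1/2)|x0(y1 - y2) + x1(y2 - y0) + x2(y0 - y1)|
Area = (1/2)|-1(-9 - -8) + 10(-8 - 3) + -4(3 - -9)|
Area = (1/2)|1 + -110 + -48|
Area = (1/2)|-157|
Area = (1/2)(157)
Area = 157/2

157/2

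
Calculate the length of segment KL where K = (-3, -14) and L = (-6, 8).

The horizontal distance is |-6 - -3| = 3 and the vertical distance is |8 - -14| = 22.
By the Pythagorean theorem, d = sqrt(3^2 + 22^2) = sqrt(493).

sqrt(493)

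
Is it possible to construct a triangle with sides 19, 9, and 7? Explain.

No.
The triangle inequality is violated: 9 + 7 = 16 ≤ 19.
These lengths cannot form a triangle.

No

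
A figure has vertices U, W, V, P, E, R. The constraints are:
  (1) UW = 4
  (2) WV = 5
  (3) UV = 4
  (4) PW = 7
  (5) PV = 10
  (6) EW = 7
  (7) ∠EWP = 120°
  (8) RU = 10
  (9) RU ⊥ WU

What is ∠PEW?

Step 1: By the law of cosines on triangle EWP: EP² = 7² + 7² − 2·7·7·cos(120°) = 147, so EP = 7·√3.
Step 2: By the inverse law of cosines on triangle PEW: cos(∠PEW) = ((7·√3)² + 7² − 7²) / (2·7·√3·7) = 147/169.74 = 0.866, so ∠PEW = 30°.

Therefore, the measure of angle ∠PEW = 30°.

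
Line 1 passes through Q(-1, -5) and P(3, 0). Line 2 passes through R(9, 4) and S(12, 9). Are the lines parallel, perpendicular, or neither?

Slope of line 1: m1 = (0 - -5)/(3 - -1) = 5/4 = 5/4
Slope of line 2: m2 = (9 - 4)/(12 - 9) = 5/3 = 5/3
For parallel lines we need equal slopes: 5/4 != 5/3.
For perpendicular lines we need m1*m2 = -1: (5/4)(5/3) = 25/12 != -1.
Since neither condition holds, the lines are neither parallel nor perpendicular.

Neither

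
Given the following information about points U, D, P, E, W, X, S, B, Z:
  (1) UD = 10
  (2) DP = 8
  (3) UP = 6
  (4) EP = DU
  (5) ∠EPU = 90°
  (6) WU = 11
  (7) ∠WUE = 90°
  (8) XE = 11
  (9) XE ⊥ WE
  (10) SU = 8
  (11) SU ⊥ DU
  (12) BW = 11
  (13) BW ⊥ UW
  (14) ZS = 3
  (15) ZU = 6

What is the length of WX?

From the given relations: EP = DU = 10.
Step 1: By the law of cosines on triangle UPE: UE² = 6² + 10² − 2·6·10·cos(90°) = 136, so UE = 2·√34.
Step 2: By the law of cosines on triangle EUW: EW² = (2·√34)² + 11² − 2·2·√34·11·cos(90°) = 257, so EW ≈ 16.03.
Step 3: By the law of cosines on triangle WEX: WX² = 16.03² + 11² − 2·16.03·11·cos(90°) = 378, so WX = 3·√42.

Therefore, the length of WX = 3·√42.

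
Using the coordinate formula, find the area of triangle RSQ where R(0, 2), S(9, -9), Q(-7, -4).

Using the Shoelace formula for a triangle:
Area = (1/2)|x0(y1 - y2) + x1(y2 - y0) + x2(y0 - y1)|
Area = (1/2)|0(-9 - -4) + 9(-4 - 2) + -7(2 - -9)|
Area = (1/2)|0 + -54 + -77|
Area = (1/2)|-131|
Area = (1/2)(131)
Area = 131/2

131/2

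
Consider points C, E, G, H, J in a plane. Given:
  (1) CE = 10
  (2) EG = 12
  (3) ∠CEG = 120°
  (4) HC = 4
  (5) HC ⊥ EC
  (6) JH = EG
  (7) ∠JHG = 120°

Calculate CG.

Step 1: By the law of cosines on triangle CEG: CG² = 10² + 12² − 2·10·12·cos(120°) = 364, so CG = 2·√91.

Therefore, the length of CG = 2·√91.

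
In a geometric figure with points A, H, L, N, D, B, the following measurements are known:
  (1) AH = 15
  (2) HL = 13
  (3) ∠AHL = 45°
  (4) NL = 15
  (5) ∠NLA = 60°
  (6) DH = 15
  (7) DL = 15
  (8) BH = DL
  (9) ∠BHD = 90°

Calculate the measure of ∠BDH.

From the given relations: BH = DL = 15.
Step 1: By the law of cosines on triangle DHB: DB² = 15² + 15² − 2·15·15·cos(90°) = 450, so DB = 15·√2.
Step 2: By the inverse law of cosines on triangle BDH: cos(∠BDH) = ((15·√2)² + 15² − 15²) / (2·15·√2·15) = 450/636.4 = 0.7071, so ∠BDH = 45°.

Therefore, the measure of angle ∠BDH = 45°.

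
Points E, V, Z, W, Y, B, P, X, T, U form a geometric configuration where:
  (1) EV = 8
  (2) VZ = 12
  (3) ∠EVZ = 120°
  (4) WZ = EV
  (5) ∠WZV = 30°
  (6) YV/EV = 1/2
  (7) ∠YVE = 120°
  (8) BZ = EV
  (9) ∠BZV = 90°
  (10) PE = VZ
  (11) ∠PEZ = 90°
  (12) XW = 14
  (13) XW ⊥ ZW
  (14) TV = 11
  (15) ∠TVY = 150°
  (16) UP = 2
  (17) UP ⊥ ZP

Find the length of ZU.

From the given relations: PE = VZ = 12.
Step 1: By the law of cosines on triangle ZVE: ZE² = 12² + 8² − 2·12·8·cos(120°) = 304, so ZE = 4·√19.
Step 2: By the law of cosines on triangle ZEP: ZP² = (4·√19)² + 12² − 2·4·√19·12·cos(90°) = 448, so ZP = 8·√7.
Step 3: By the law of cosines on triangle ZPU: ZU² = (8·√7)² + 2² − 2·8·√7·2·cos(90°) = 452, so ZU = 2·√113.

Therefore, the length of ZU = 2·√113.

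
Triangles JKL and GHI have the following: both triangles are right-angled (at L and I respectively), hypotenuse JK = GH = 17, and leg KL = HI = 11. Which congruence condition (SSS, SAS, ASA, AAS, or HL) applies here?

Consider the given information: both triangles are right-angled (at L and I respectively), hypotenuse JK = GH = 17, and leg KL = HI = 11
This is not SAS or ASA: SAS requires two sides and the included angle between them. ASA requires two angles and the side between them.
The correct criterion is HL. The hypotenuse and one leg of two right triangles are equal (Hypotenuse-Leg).

HL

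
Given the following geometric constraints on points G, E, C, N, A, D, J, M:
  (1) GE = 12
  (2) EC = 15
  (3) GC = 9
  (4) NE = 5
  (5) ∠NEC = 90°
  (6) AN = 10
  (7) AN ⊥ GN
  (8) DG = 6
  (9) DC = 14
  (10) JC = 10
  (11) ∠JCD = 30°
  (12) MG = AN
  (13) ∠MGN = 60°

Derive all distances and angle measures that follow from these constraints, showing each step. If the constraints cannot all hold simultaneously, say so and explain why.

The constraints are consistent.

From the given relations:
  MG = AN = 10

Step 1: From CE = 15, EN = 5, and ∠CEN = 90°, by the law of cosines:
  CN² = CE² + EN² - 2·CE·EN·cos(90°) = 225 + 25 - 0 = 250
  CN = 5·√10

Step 2: From DC = 14, CJ = 10, and ∠DCJ = 30°, by the law of cosines:
  DJ² = DC² + CJ² - 2·DC·CJ·cos(30°) = 196 + 100 - 242.5 = 53.51
  DJ ≈ 7.32

Step 3: From GC = 9, GD = 6, CD = 14, by the inverse law of cosines:
  cos(∠CGD) = (GC² + GD² - CD²) / (2·GC·GD)
  ∠CGD = 137.01°

Step 4: From GC = 9, GE = 12, CE = 15, by the inverse law of cosines:
  cos(∠CGE) = (GC² + GE² - CE²) / (2·GC·GE)
  ∠CGE = 90°

Step 5: From EC = 15, EG = 12, CG = 9, by the inverse law of cosines:
  cos(∠CEG) = (EC² + EG² - CG²) / (2·EC·EG)
  ∠CEG = 36.87°

Step 6: From CD = 14, CG = 9, DG = 6, by the inverse law of cosines:
  cos(∠DCG) = (CD² + CG² - DG²) / (2·CD·CG)
  ∠DCG = 16.99°

Step 7: From CE = 15, CG = 9, EG = 12, by the inverse law of cosines:
  cos(∠ECG) = (CE² + CG² - EG²) / (2·CE·CG)
  ∠ECG = 53.13°

Step 8: From DC = 14, DG = 6, CG = 9, by the inverse law of cosines:
  cos(∠CDG) = (DC² + DG² - CG²) / (2·DC·DG)
  ∠CDG = 26°

Step 9: From CE = 15, CN = 5·√10, EN = 5, by the inverse law of cosines:
  cos(∠ECN) = (CE² + CN² - EN²) / (2·CE·CN)
  ∠ECN = 18.43°

Step 10: From NC = 5·√10, NE = 5, CE = 15, by the inverse law of cosines:
  cos(∠CNE) = (NC² + NE² - CE²) / (2·NC·NE)
  ∠CNE = 71.57°

Step 11: From DC = 14, DJ = 7.32, CJ = 10, by the inverse law of cosines:
  cos(∠CDJ) = (DC² + DJ² - CJ²) / (2·DC·DJ)
  ∠CDJ = 43.12°

Step 12: From JC = 10, JD = 7.32, CD = 14, by the inverse law of cosines:
  cos(∠CJD) = (JC² + JD² - CD²) / (2·JC·JD)
  ∠CJD = 106.88°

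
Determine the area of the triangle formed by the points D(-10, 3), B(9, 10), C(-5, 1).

Shoelace: Area = (1/2)|-10(10-1) + 9(1-3) + -5(3-10)| = (1/2)(73) = 73/2

73/2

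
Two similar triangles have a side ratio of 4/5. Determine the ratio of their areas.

The ratio of areas of similar triangles equals the square of the side ratio.
Side ratio = 4:5
Area ratio = (4/5)^2 = 16/25 = 16:25

16:25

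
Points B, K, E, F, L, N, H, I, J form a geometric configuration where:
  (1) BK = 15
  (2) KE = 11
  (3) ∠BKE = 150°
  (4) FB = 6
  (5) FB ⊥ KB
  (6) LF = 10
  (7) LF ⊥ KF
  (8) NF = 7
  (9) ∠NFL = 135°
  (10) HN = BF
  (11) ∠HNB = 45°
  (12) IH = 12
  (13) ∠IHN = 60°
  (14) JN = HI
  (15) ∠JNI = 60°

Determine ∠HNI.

From the given relations: HN = BF = 6.
Step 1: By the law of cosines on triangle NHI: NI² = 6² + 12² − 2·6·12·cos(60°) = 108, so NI = 6·√3.
Step 2: By the inverse law of cosines on triangle HNI: cos(∠HNI) = (6² + (6·√3)² − 12²) / (2·6·6·√3) = 0/124.71 = 0, so ∠HNI = 90°.

Therefore, the measure of angle ∠HNI = 90°.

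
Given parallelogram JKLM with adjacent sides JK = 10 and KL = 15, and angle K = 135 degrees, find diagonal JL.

Using the law of cosines:
d^2 = 10^2 + 15^2 - 2(10)(15)cos(135 degrees)
d^2 = 100 + 225 - 300*-sqrt(2)/2
d^2 = 150*sqrt(2) + 325
d = 5*sqrt(6*sqrt(2) + 13)

5*sqrt(6*sqrt(2) + 13)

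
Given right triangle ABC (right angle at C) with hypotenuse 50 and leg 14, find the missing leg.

BC = sqrt(50^2 - 14^2) = sqrt(2304) = 48

48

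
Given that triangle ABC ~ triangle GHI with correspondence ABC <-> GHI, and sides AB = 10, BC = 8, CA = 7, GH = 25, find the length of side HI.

k = 25/10 = 5/2. HI = 5/2 * 8 = 20.

20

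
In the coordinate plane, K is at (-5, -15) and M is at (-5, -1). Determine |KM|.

The horizontal distance is |-5 - -5| = 0 and the vertical distance is |-1 - -15| = 14.
By the Pythagorean theorem, d = sqrt(0^2 + 14^2) = sqrt(196) = 14.

14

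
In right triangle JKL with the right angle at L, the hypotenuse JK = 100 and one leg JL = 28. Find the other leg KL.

By the Pythagorean theorem: KL^2 = JK^2 - JL^2
KL^2 = 100^2 - 28^2 = 10000 - 784 = 9216
KL = sqrt(9216) = 96

96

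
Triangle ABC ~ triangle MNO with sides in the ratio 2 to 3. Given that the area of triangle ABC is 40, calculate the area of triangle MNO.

The ratio of areas of similar triangles = (side ratio)^2.
Side ratio = 2:3, so area ratio = 4:9.
Area of MNO / Area of ABC = 9/4
Area of MNO = 40 * 9/4 = 90

90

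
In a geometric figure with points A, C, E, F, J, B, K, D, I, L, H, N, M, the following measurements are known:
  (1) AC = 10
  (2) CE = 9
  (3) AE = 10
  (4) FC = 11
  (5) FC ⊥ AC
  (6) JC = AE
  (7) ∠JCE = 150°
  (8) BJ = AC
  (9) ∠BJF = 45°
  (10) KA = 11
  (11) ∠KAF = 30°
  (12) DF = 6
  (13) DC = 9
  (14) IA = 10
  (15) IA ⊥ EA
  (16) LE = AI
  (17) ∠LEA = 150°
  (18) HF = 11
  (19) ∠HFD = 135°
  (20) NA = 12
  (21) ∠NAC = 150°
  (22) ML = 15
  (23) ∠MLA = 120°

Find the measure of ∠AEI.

Step 1: By the law of cosines on triangle EAI: EI² = 10² + 10² − 2·10·10·cos(90°) = 200, so EI = 10·√2.
Step 2: By the inverse law of cosines on triangle AEI: cos(∠AEI) = (10² + (10·√2)² − 10²) / (2·10·10·√2) = 200/282.84 = 0.7071, so ∠AEI = 45°.

Therefore, the measure of angle ∠AEI = 45°.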